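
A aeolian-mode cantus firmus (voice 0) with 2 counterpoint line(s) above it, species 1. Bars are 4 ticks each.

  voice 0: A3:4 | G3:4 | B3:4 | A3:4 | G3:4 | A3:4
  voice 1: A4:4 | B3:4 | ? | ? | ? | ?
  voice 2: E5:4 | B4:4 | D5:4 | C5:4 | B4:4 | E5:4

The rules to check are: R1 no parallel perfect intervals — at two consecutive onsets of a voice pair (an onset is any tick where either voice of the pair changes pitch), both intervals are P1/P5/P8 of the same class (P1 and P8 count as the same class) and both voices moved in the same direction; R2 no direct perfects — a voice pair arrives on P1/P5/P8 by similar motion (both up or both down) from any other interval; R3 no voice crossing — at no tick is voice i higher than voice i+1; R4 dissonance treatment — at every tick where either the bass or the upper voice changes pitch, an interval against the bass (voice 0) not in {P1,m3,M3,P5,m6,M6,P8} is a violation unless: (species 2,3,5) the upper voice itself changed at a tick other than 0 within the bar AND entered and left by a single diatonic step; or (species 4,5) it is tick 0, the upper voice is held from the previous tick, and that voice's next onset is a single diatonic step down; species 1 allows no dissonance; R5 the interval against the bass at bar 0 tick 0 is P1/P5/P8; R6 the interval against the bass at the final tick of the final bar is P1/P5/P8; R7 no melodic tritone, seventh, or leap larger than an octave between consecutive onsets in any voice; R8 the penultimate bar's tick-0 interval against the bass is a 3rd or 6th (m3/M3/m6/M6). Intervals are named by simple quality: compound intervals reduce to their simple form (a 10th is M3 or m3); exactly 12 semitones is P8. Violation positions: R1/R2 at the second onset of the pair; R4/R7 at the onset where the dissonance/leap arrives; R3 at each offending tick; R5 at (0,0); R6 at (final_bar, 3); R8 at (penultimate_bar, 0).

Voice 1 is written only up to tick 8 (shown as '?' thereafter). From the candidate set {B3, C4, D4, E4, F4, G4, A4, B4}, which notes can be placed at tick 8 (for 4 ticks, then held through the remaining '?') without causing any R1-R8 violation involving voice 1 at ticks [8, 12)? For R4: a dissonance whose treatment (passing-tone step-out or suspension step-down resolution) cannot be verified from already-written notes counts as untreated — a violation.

B3: legal
C4: violates R4
D4: violates R1
E4: violates R4
F4: violates R4,R7
G4: violates R2
A4: violates R4,R7
B4: violates R2

{B3}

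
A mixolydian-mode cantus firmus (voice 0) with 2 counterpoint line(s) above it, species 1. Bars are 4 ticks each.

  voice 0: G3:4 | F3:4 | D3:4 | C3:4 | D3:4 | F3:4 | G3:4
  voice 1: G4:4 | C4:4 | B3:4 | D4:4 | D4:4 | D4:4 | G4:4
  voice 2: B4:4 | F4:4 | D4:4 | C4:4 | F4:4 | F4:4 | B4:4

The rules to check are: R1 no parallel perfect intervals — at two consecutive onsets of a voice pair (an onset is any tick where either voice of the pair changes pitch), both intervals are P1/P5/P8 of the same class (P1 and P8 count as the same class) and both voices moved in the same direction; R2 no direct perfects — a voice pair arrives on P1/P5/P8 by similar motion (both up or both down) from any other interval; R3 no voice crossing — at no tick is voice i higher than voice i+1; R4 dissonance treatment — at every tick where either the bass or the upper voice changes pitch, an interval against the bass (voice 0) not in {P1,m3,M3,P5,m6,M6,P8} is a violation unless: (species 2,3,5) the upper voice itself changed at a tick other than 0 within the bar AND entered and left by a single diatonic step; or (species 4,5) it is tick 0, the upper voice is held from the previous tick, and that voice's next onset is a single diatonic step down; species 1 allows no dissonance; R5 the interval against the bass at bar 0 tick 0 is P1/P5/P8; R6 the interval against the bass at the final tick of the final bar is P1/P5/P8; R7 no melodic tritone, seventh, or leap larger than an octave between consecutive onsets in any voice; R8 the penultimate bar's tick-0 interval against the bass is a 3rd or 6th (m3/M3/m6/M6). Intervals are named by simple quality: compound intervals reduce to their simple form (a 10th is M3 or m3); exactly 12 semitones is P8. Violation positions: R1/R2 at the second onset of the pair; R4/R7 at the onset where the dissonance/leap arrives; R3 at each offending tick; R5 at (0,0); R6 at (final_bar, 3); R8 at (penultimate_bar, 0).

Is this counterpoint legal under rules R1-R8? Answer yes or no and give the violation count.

bar 0: v0=G3 v1=G4 v2=B4 (M3)
bar 1: v0=F3 v1=C4 v2=F4 (P8)
bar 2: v0=D3 v1=B3 v2=D4 (P8)
bar 3: v0=C3 v1=D4 v2=C4 (P8)
bar 4: v0=D3 v1=D4 v2=F4 (m3)
bar 5: v0=F3 v1=D4 v2=F4 (P8)
bar 6: v0=G3 v1=G4 v2=B4 (M3)
  R5 @ bar0.0: opens on M3
  R2 @ bar1.0: G3/G4 P8 -> F3/C4 P5 similar
  R2 @ bar1.0: G3/B4 M3 -> F3/F4 P8 similar
  R7 @ bar1.0: B4->F4 leap 6st
  R1 @ bar2.0: F3/F4 P8 -> D3/D4 P8 similar
  R1 @ bar3.0: D3/D4 P8 -> C3/C4 P8 similar
  R3 @ bar3.0: D4 above C4
  R4 @ bar3.0: C3/D4 M2 untreated
  R3 @ bar3.1: D4 above C4
  R3 @ bar3.2: D4 above C4
  R3 @ bar3.3: D4 above C4
  R8 @ bar5.0: penult P8 not 3rd/6th
  R2 @ bar6.0: F3/D4 M6 -> G3/G4 P8 similar
  R7 @ bar6.0: F4->B4 leap 6st
  R6 @ bar6.3: closes on M3

No (15 violations)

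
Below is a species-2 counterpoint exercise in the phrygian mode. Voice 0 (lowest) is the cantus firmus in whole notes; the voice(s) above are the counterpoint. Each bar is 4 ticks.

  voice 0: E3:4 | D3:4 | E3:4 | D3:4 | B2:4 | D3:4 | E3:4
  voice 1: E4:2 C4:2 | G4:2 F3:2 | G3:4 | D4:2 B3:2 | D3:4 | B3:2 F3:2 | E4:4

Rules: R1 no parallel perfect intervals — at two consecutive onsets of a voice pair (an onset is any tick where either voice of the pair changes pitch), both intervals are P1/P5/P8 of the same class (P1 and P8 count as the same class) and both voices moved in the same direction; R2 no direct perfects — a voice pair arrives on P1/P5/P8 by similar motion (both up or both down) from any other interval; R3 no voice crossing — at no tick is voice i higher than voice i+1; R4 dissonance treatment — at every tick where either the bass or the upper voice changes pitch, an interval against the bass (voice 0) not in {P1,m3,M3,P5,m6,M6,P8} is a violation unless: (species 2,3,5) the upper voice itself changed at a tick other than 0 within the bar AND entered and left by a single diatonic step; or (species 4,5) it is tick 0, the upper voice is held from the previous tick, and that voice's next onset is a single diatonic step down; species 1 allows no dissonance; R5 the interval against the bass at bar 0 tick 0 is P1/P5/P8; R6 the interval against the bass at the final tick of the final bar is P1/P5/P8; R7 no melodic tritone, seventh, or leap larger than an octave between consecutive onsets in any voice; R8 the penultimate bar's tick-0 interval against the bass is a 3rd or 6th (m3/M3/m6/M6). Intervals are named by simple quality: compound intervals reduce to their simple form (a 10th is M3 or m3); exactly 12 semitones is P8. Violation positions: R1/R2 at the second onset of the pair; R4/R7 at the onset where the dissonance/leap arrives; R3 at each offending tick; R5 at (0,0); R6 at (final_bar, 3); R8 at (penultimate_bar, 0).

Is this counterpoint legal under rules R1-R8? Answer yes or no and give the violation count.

bar 0: v0=E3 v1=E4 (P8)
bar 1: v0=D3 v1=G4 (P4)
bar 2: v0=E3 v1=G3 (m3)
bar 3: v0=D3 v1=D4 (P8)
bar 4: v0=B2 v1=D3 (m3)
bar 5: v0=D3 v1=B3 (M6)
bar 6: v0=E3 v1=E4 (P8)
  R4 @ bar1.0: D3/G4 P4 untreated
  R7 @ bar1.2: G4->F3 leap 14st
  R7 @ bar5.2: B3->F3 leap 6st
  R2 @ bar6.0: D3/F3 m3 -> E3/E4 P8 similar
  R7 @ bar6.0: F3->E4 leap 11st

No (5 violations)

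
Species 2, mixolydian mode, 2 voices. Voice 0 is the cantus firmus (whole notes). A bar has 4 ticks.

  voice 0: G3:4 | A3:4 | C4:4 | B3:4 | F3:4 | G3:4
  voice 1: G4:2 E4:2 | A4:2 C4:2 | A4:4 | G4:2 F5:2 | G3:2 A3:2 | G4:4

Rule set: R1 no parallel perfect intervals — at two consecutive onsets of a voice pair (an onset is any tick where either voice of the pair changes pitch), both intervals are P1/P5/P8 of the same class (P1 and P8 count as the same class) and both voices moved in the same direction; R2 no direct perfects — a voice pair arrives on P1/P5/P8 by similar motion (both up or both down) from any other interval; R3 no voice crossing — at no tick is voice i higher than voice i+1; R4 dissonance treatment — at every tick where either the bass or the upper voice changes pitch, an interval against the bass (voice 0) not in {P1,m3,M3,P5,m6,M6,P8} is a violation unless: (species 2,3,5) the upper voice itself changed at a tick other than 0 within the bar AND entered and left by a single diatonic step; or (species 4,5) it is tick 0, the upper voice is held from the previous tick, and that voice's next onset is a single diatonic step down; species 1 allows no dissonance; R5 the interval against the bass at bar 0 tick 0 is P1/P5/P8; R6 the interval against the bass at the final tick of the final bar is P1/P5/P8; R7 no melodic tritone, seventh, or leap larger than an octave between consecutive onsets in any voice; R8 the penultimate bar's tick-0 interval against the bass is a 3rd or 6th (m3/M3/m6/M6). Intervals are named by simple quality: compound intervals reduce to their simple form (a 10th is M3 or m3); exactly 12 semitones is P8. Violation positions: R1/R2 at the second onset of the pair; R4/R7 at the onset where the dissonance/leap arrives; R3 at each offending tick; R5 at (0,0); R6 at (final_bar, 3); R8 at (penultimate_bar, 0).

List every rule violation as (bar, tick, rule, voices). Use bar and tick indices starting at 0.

(1, 0, R2, (0, 1))
(3, 2, R4, (0, 1))
(3, 2, R7, (1,))
(4, 0, R4, (0, 1))
(4, 0, R7, (0,))
(4, 0, R7, (1,))
(4, 0, R8, (0, 1))
(5, 0, R2, (0, 1))
(5, 0, R7, (1,))

bar 0: v0=G3 v1=G4 downbeat P8
bar 1: v0=A3 v1=A4 downbeat P8
bar 2: v0=C4 v1=A4 downbeat M6
bar 3: v0=B3 v1=G4 downbeat m6
bar 4: v0=F3 v1=G3 downbeat M2
bar 5: v0=G3 v1=G4 downbeat P8
  -> R2 @ bar 1 tick 0 v(0, 1): G3/E4 M6 -> A3/A4 P8 similar
  -> R4 @ bar 3 tick 2 v(0, 1): B3/F5 TT untreated
  -> R7 @ bar 3 tick 2 v(1,): G4->F5 leap 10st
  -> R4 @ bar 4 tick 0 v(0, 1): F3/G3 M2 untreated
  -> R7 @ bar 4 tick 0 v(0,): B3->F3 leap 6st
  -> R7 @ bar 4 tick 0 v(1,): F5->G3 leap 22st
  -> R8 @ bar 4 tick 0 v(0, 1): penult M2 not 3rd/6th
  -> R2 @ bar 5 tick 0 v(0, 1): F3/A3 M3 -> G3/G4 P8 similar
  -> R7 @ bar 5 tick 0 v(1,): A3->G4 leap 10st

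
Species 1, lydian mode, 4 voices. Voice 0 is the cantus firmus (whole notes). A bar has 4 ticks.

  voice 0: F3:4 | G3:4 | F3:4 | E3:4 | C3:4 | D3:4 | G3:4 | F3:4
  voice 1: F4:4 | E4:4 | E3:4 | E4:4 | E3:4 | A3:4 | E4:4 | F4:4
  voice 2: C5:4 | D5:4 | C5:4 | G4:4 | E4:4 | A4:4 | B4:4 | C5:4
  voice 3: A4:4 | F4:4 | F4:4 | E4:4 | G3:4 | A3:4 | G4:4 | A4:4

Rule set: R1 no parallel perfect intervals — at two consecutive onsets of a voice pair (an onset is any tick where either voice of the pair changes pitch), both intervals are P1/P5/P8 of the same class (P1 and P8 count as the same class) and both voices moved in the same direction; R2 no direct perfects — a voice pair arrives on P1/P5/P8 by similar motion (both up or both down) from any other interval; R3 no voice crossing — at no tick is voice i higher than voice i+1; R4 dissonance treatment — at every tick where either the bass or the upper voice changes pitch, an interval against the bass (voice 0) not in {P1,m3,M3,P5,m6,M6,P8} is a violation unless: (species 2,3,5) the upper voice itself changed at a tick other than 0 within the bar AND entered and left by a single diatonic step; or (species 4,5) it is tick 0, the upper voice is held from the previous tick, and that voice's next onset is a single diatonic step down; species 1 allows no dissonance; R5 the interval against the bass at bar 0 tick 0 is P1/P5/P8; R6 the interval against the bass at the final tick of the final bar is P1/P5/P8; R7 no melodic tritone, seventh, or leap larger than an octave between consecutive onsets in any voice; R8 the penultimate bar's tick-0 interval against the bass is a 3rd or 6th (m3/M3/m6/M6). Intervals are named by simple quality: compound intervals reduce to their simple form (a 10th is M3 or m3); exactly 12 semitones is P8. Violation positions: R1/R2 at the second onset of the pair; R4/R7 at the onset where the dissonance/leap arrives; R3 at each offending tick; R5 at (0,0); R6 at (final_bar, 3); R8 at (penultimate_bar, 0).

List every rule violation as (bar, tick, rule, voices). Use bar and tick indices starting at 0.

bar 0: v0=F3 v1=F4 v2=C5 v3=A4 downbeat M3
bar 1: v0=G3 v1=E4 v2=D5 v3=F4 downbeat m7
bar 2: v0=F3 v1=E3 v2=C5 v3=F4 downbeat P8
bar 3: v0=E3 v1=E4 v2=G4 v3=E4 downbeat P8
bar 4: v0=C3 v1=E3 v2=E4 v3=G3 downbeat P5
bar 5: v0=D3 v1=A3 v2=A4 v3=A3 downbeat P5
bar 6: v0=G3 v1=E4 v2=B4 v3=G4 downbeat P8
bar 7: v0=F3 v1=F4 v2=C5 v3=A4 downbeat M3
  -> R3 @ bar 0 tick 0 v(2, 3): C5 above A4
  -> R5 @ bar 0 tick 0 v(0, 3): opens on M3
  -> R3 @ bar 0 tick 1 v(2, 3): C5 above A4
  -> R3 @ bar 0 tick 2 v(2, 3): C5 above A4
  -> R3 @ bar 0 tick 3 v(2, 3): C5 above A4
  -> R1 @ bar 1 tick 0 v(0, 2): F3/C5 P5 -> G3/D5 P5 similar
  -> R3 @ bar 1 tick 0 v(2, 3): D5 above F4
  -> R4 @ bar 1 tick 0 v(0, 3): G3/F4 m7 untreated
  -> R3 @ bar 1 tick 1 v(2, 3): D5 above F4
  -> R3 @ bar 1 tick 2 v(2, 3): D5 above F4
  -> R3 @ bar 1 tick 3 v(2, 3): D5 above F4
  -> R1 @ bar 2 tick 0 v(0, 2): G3/D5 P5 -> F3/C5 P5 similar
  -> R3 @ bar 2 tick 0 v(0, 1): F3 above E3
  -> R3 @ bar 2 tick 0 v(2, 3): C5 above F4
  -> R4 @ bar 2 tick 0 v(0, 1): F3/E3 m2 untreated
  -> R3 @ bar 2 tick 1 v(0, 1): F3 above E3
  -> R3 @ bar 2 tick 1 v(2, 3): C5 above F4
  -> R3 @ bar 2 tick 2 v(0, 1): F3 above E3
  -> R3 @ bar 2 tick 2 v(2, 3): C5 above F4
  -> R3 @ bar 2 tick 3 v(0, 1): F3 above E3
  -> R3 @ bar 2 tick 3 v(2, 3): C5 above F4
  -> R1 @ bar 3 tick 0 v(0, 3): F3/F4 P8 -> E3/E4 P8 similar
  -> R3 @ bar 3 tick 0 v(2, 3): G4 above E4
  -> R3 @ bar 3 tick 1 v(2, 3): G4 above E4
  -> R3 @ bar 3 tick 2 v(2, 3): G4 above E4
  -> R3 @ bar 3 tick 3 v(2, 3): G4 above E4
  -> R2 @ bar 4 tick 0 v(0, 3): E3/E4 P8 -> C3/G3 P5 similar
  -> R2 @ bar 4 tick 0 v(1, 2): E4/G4 m3 -> E3/E4 P8 similar
  -> R3 @ bar 4 tick 0 v(2, 3): E4 above G3
  -> R3 @ bar 4 tick 1 v(2, 3): E4 above G3
  -> R3 @ bar 4 tick 2 v(2, 3): E4 above G3
  -> R3 @ bar 4 tick 3 v(2, 3): E4 above G3
  -> R1 @ bar 5 tick 0 v(0, 3): C3/G3 P5 -> D3/A3 P5 similar
  -> R1 @ bar 5 tick 0 v(1, 2): E3/E4 P8 -> A3/A4 P8 similar
  -> R2 @ bar 5 tick 0 v(0, 1): C3/E3 M3 -> D3/A3 P5 similar
  -> R2 @ bar 5 tick 0 v(0, 2): C3/E4 M3 -> D3/A4 P5 similar
  -> R2 @ bar 5 tick 0 v(1, 3): E3/G3 m3 -> A3/A3 P1 similar
  -> R2 @ bar 5 tick 0 v(2, 3): E4/G3 M6 -> A4/A3 P8 similar
  -> R3 @ bar 5 tick 0 v(2, 3): A4 above A3
  -> R3 @ bar 5 tick 1 v(2, 3): A4 above A3
  -> R3 @ bar 5 tick 2 v(2, 3): A4 above A3
  -> R3 @ bar 5 tick 3 v(2, 3): A4 above A3
  -> R2 @ bar 6 tick 0 v(0, 3): D3/A3 P5 -> G3/G4 P8 similar
  -> R2 @ bar 6 tick 0 v(1, 2): A3/A4 P8 -> E4/B4 P5 similar
  -> R3 @ bar 6 tick 0 v(2, 3): B4 above G4
  -> R7 @ bar 6 tick 0 v(3,): A3->G4 leap 10st
  -> R8 @ bar 6 tick 0 v(0, 3): penult P8 not 3rd/6th
  -> R3 @ bar 6 tick 1 v(2, 3): B4 above G4
  -> R3 @ bar 6 tick 2 v(2, 3): B4 above G4
  -> R3 @ bar 6 tick 3 v(2, 3): B4 above G4
  -> R1 @ bar 7 tick 0 v(1, 2): E4/B4 P5 -> F4/C5 P5 similar
  -> R3 @ bar 7 tick 0 v(2, 3): C5 above A4
  -> R3 @ bar 7 tick 1 v(2, 3): C5 above A4
  -> R3 @ bar 7 tick 2 v(2, 3): C5 above A4
  -> R3 @ bar 7 tick 3 v(2, 3): C5 above A4
  -> R6 @ bar 7 tick 3 v(0, 3): closes on M3

(0, 0, R3, (2, 3))
(0, 0, R5, (0, 3))
(0, 1, R3, (2, 3))
(0, 2, R3, (2, 3))
(0, 3, R3, (2, 3))
(1, 0, R1, (0, 2))
(1, 0, R3, (2, 3))
(1, 0, R4, (0, 3))
(1, 1, R3, (2, 3))
(1, 2, R3, (2, 3))
(1, 3, R3, (2, 3))
(2, 0, R1, (0, 2))
(2, 0, R3, (0, 1))
(2, 0, R3, (2, 3))
(2, 0, R4, (0, 1))
(2, 1, R3, (0, 1))
(2, 1, R3, (2, 3))
(2, 2, R3, (0, 1))
(2, 2, R3, (2, 3))
(2, 3, R3, (0, 1))
(2, 3, R3, (2, 3))
(3, 0, R1, (0, 3))
(3, 0, R3, (2, 3))
(3, 1, R3, (2, 3))
(3, 2, R3, (2, 3))
(3, 3, R3, (2, 3))
(4, 0, R2, (0, 3))
(4, 0, R2, (1, 2))
(4, 0, R3, (2, 3))
(4, 1, R3, (2, 3))
(4, 2, R3, (2, 3))
(4, 3, R3, (2, 3))
(5, 0, R1, (0, 3))
(5, 0, R1, (1, 2))
(5, 0, R2, (0, 1))
(5, 0, R2, (0, 2))
(5, 0, R2, (1, 3))
(5, 0, R2, (2, 3))
(5, 0, R3, (2, 3))
(5, 1, R3, (2, 3))
(5, 2, R3, (2, 3))
(5, 3, R3, (2, 3))
(6, 0, R2, (0, 3))
(6, 0, R2, (1, 2))
(6, 0, R3, (2, 3))
(6, 0, R7, (3,))
(6, 0, R8, (0, 3))
(6, 1, R3, (2, 3))
(6, 2, R3, (2, 3))
(6, 3, R3, (2, 3))
(7, 0, R1, (1, 2))
(7, 0, R3, (2, 3))
(7, 1, R3, (2, 3))
(7, 2, R3, (2, 3))
(7, 3, R3, (2, 3))
(7, 3, R6, (0, 3))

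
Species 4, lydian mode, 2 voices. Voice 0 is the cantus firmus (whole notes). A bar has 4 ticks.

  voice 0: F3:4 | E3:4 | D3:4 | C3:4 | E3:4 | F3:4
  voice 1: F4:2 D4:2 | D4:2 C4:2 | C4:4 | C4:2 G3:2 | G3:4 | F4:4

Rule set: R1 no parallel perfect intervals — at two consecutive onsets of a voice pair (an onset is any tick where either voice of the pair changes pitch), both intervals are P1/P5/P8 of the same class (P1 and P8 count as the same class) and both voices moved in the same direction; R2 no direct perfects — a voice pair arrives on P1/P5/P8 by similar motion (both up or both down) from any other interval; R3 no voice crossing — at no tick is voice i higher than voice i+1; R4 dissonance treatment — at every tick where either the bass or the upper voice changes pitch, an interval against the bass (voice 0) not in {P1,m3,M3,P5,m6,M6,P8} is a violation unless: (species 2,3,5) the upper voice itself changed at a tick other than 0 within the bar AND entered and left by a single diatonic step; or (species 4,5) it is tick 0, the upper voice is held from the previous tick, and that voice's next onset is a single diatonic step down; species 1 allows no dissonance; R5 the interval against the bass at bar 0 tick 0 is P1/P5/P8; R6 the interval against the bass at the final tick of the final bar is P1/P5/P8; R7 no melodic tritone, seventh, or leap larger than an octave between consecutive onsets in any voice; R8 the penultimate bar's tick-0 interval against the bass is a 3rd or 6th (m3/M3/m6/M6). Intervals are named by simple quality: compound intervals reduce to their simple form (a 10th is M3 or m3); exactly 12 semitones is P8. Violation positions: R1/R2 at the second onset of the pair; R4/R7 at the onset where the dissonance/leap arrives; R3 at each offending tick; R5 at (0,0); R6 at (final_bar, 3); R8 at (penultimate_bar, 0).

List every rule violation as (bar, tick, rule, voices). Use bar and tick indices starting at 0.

bar 0: v0=F3 v1=F4 downbeat P8
bar 1: v0=E3 v1=D4 downbeat m7
bar 2: v0=D3 v1=C4 downbeat m7
bar 3: v0=C3 v1=C4 downbeat P8
bar 4: v0=E3 v1=G3 downbeat m3
bar 5: v0=F3 v1=F4 downbeat P8
  -> R4 @ bar 2 tick 0 v(0, 1): D3/C4 m7 untreated
  -> R2 @ bar 5 tick 0 v(0, 1): E3/G3 m3 -> F3/F4 P8 similar
  -> R7 @ bar 5 tick 0 v(1,): G3->F4 leap 10st

(2, 0, R4, (0, 1))
(5, 0, R2, (0, 1))
(5, 0, R7, (1,))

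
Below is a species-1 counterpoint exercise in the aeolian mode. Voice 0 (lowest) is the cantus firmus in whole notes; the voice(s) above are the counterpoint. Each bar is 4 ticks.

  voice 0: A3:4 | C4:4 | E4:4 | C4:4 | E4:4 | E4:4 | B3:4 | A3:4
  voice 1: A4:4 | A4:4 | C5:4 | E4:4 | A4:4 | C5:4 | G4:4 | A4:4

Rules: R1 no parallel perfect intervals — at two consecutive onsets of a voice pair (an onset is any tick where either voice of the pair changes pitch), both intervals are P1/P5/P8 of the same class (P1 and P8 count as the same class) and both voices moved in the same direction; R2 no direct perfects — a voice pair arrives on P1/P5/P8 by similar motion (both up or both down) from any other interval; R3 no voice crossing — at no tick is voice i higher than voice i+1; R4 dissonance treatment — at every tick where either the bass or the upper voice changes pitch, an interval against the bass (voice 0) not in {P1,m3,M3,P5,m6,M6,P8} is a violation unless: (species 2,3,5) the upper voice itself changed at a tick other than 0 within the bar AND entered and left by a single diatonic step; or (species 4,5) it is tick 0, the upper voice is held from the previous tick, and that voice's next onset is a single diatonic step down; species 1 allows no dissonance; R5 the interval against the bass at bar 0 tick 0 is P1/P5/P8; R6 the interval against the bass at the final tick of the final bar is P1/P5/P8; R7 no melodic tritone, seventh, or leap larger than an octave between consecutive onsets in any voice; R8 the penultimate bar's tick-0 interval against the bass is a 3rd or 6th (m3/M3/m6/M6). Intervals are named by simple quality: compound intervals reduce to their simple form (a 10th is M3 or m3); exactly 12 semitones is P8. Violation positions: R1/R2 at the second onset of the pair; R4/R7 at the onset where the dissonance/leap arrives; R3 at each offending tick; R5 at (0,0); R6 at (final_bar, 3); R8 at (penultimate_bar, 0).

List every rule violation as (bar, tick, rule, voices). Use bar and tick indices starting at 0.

bar 0: v0=A3 v1=A4 downbeat P8
bar 1: v0=C4 v1=A4 downbeat M6
bar 2: v0=E4 v1=C5 downbeat m6
bar 3: v0=C4 v1=E4 downbeat M3
bar 4: v0=E4 v1=A4 downbeat P4
bar 5: v0=E4 v1=C5 downbeat m6
bar 6: v0=B3 v1=G4 downbeat m6
bar 7: v0=A3 v1=A4 downbeat P8
  -> R4 @ bar 4 tick 0 v(0, 1): E4/A4 P4 untreated

(4, 0, R4, (0, 1))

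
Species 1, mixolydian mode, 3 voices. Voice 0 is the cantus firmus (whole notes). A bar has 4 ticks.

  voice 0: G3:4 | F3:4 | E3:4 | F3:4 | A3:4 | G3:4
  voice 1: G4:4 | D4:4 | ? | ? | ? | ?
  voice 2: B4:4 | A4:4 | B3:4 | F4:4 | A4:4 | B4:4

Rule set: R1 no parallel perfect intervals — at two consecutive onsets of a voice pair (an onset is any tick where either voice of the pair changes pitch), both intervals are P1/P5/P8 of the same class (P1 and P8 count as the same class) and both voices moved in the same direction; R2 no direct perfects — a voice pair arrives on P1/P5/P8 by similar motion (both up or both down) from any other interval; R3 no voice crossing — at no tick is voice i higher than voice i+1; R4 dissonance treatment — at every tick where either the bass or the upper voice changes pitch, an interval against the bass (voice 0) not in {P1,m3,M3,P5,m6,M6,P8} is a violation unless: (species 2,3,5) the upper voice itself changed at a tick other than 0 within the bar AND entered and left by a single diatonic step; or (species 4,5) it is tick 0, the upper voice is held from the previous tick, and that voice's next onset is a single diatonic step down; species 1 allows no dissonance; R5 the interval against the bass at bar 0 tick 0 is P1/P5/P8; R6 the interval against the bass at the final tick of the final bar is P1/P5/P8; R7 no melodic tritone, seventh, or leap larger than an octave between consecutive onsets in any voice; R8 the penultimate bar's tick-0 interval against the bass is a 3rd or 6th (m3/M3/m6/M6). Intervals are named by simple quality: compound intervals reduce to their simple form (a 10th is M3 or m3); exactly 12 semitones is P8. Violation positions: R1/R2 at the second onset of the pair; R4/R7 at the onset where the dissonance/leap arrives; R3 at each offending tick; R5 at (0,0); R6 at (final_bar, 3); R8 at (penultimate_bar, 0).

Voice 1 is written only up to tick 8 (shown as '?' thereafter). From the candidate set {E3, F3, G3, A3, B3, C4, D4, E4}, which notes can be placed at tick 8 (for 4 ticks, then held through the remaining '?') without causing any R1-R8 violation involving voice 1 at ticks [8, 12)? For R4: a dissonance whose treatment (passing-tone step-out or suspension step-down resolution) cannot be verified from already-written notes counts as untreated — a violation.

E3: violates R1,R2,R7
F3: violates R4
G3: legal
A3: violates R4
B3: violates R2
C4: violates R3
D4: violates R3,R4
E4: violates R3

{G3}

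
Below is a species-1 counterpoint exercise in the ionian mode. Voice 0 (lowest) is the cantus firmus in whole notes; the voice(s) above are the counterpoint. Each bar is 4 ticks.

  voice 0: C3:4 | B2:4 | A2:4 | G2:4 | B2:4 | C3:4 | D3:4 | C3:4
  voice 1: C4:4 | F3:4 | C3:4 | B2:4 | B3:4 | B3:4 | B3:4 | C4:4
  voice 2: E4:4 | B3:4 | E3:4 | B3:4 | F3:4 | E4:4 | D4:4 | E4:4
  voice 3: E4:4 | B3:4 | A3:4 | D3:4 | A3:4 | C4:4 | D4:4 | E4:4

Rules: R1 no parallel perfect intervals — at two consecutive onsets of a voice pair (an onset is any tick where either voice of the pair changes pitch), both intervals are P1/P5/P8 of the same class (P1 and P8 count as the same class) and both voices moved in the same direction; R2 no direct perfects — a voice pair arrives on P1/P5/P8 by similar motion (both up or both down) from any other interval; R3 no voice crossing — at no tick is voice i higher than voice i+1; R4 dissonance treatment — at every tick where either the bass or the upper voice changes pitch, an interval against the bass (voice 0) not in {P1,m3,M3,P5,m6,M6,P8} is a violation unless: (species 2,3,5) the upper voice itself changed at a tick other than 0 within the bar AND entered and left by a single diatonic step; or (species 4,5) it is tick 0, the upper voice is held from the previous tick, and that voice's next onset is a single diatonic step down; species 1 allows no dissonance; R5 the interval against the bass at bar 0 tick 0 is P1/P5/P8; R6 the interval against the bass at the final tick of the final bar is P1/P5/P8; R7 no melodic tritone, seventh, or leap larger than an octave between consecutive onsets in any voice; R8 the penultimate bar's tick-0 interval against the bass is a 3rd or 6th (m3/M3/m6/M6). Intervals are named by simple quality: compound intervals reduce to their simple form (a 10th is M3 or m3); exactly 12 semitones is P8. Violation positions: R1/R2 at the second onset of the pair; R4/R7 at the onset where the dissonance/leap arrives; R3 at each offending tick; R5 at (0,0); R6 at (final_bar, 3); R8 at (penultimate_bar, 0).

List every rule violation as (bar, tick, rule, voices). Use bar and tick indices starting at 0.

(0, 0, R5, (0, 2))
(0, 0, R5, (0, 3))
(1, 0, R1, (2, 3))
(1, 0, R2, (0, 2))
(1, 0, R2, (0, 3))
(1, 0, R4, (0, 1))
(2, 0, R1, (0, 3))
(2, 0, R2, (0, 2))
(3, 0, R2, (0, 3))
(3, 0, R3, (2, 3))
(3, 1, R3, (2, 3))
(3, 2, R3, (2, 3))
(3, 3, R3, (2, 3))
(4, 0, R2, (0, 1))
(4, 0, R3, (1, 2))
(4, 0, R4, (0, 2))
(4, 0, R4, (0, 3))
(4, 0, R7, (2,))
(4, 1, R3, (1, 2))
(4, 2, R3, (1, 2))
(4, 3, R3, (1, 2))
(5, 0, R2, (0, 3))
(5, 0, R3, (2, 3))
(5, 0, R4, (0, 1))
(5, 0, R7, (2,))
(5, 1, R3, (2, 3))
(5, 2, R3, (2, 3))
(5, 3, R3, (2, 3))
(6, 0, R1, (0, 3))
(6, 0, R8, (0, 2))
(6, 0, R8, (0, 3))
(7, 0, R1, (2, 3))
(7, 3, R6, (0, 2))
(7, 3, R6, (0, 3))

bar 0: v0=C3 v1=C4 v2=E4 v3=E4 downbeat M3
bar 1: v0=B2 v1=F3 v2=B3 v3=B3 downbeat P8
bar 2: v0=A2 v1=C3 v2=E3 v3=A3 downbeat P8
bar 3: v0=G2 v1=B2 v2=B3 v3=D3 downbeat P5
bar 4: v0=B2 v1=B3 v2=F3 v3=A3 downbeat m7
bar 5: v0=C3 v1=B3 v2=E4 v3=C4 downbeat P8
bar 6: v0=D3 v1=B3 v2=D4 v3=D4 downbeat P8
bar 7: v0=C3 v1=C4 v2=E4 v3=E4 downbeat M3
  -> R5 @ bar 0 tick 0 v(0, 2): opens on M3
  -> R5 @ bar 0 tick 0 v(0, 3): opens on M3
  -> R1 @ bar 1 tick 0 v(2, 3): E4/E4 P1 -> B3/B3 P1 similar
  -> R2 @ bar 1 tick 0 v(0, 2): C3/E4 M3 -> B2/B3 P8 similar
  -> R2 @ bar 1 tick 0 v(0, 3): C3/E4 M3 -> B2/B3 P8 similar
  -> R4 @ bar 1 tick 0 v(0, 1): B2/F3 TT untreated
  -> R1 @ bar 2 tick 0 v(0, 3): B2/B3 P8 -> A2/A3 P8 similar
  -> R2 @ bar 2 tick 0 v(0, 2): B2/B3 P8 -> A2/E3 P5 similar
  -> R2 @ bar 3 tick 0 v(0, 3): A2/A3 P8 -> G2/D3 P5 similar
  -> R3 @ bar 3 tick 0 v(2, 3): B3 above D3
  -> R3 @ bar 3 tick 1 v(2, 3): B3 above D3
  -> R3 @ bar 3 tick 2 v(2, 3): B3 above D3
  -> R3 @ bar 3 tick 3 v(2, 3): B3 above D3
  -> R2 @ bar 4 tick 0 v(0, 1): G2/B2 M3 -> B2/B3 P8 similar
  -> R3 @ bar 4 tick 0 v(1, 2): B3 above F3
  -> R4 @ bar 4 tick 0 v(0, 2): B2/F3 TT untreated
  -> R4 @ bar 4 tick 0 v(0, 3): B2/A3 m7 untreated
  -> R7 @ bar 4 tick 0 v(2,): B3->F3 leap 6st
  -> R3 @ bar 4 tick 1 v(1, 2): B3 above F3
  -> R3 @ bar 4 tick 2 v(1, 2): B3 above F3
  -> R3 @ bar 4 tick 3 v(1, 2): B3 above F3
  -> R2 @ bar 5 tick 0 v(0, 3): B2/A3 m7 -> C3/C4 P8 similar
  -> R3 @ bar 5 tick 0 v(2, 3): E4 above C4
  -> R4 @ bar 5 tick 0 v(0, 1): C3/B3 M7 untreated
  -> R7 @ bar 5 tick 0 v(2,): F3->E4 leap 11st
  -> R3 @ bar 5 tick 1 v(2, 3): E4 above C4
  -> R3 @ bar 5 tick 2 v(2, 3): E4 above C4
  -> R3 @ bar 5 tick 3 v(2, 3): E4 above C4
  -> R1 @ bar 6 tick 0 v(0, 3): C3/C4 P8 -> D3/D4 P8 similar
  -> R8 @ bar 6 tick 0 v(0, 2): penult P8 not 3rd/6th
  -> R8 @ bar 6 tick 0 v(0, 3): penult P8 not 3rd/6th
  -> R1 @ bar 7 tick 0 v(2, 3): D4/D4 P1 -> E4/E4 P1 similar
  -> R6 @ bar 7 tick 3 v(0, 2): closes on M3
  -> R6 @ bar 7 tick 3 v(0, 3): closes on M3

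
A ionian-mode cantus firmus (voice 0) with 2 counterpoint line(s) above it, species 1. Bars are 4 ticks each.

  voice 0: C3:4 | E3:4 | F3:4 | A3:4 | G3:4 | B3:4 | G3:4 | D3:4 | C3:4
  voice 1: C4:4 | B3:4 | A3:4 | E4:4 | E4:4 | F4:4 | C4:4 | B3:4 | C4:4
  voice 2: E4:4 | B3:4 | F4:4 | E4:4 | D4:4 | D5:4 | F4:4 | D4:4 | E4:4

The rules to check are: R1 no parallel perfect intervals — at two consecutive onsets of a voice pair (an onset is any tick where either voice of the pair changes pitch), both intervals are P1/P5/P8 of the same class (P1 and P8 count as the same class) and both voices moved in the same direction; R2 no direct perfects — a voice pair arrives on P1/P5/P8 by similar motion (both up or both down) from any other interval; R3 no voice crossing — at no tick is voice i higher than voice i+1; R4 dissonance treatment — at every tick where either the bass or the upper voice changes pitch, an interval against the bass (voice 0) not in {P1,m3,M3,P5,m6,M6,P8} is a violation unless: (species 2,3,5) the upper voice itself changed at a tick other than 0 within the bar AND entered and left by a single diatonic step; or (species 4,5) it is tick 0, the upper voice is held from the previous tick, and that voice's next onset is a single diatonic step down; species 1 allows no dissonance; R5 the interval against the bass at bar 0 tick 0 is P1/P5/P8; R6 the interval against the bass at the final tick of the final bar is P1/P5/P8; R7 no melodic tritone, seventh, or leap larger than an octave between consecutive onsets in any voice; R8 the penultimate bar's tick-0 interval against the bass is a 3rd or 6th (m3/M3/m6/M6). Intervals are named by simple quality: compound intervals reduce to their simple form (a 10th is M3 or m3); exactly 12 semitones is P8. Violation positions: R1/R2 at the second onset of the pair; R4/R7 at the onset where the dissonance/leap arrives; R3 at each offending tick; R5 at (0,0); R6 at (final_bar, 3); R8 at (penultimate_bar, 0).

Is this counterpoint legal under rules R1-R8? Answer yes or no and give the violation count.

bar 0: v0=C3 v1=C4 v2=E4 (M3)
bar 1: v0=E3 v1=B3 v2=B3 (P5)
bar 2: v0=F3 v1=A3 v2=F4 (P8)
bar 3: v0=A3 v1=E4 v2=E4 (P5)
bar 4: v0=G3 v1=E4 v2=D4 (P5)
bar 5: v0=B3 v1=F4 v2=D5 (m3)
bar 6: v0=G3 v1=C4 v2=F4 (m7)
bar 7: v0=D3 v1=B3 v2=D4 (P8)
bar 8: v0=C3 v1=C4 v2=E4 (M3)
  R5 @ bar0.0: opens on M3
  R2 @ bar1.0: C4/E4 M3 -> B3/B3 P1 similar
  R2 @ bar2.0: E3/B3 P5 -> F3/F4 P8 similar
  R7 @ bar2.0: B3->F4 leap 6st
  R2 @ bar3.0: F3/A3 M3 -> A3/E4 P5 similar
  R1 @ bar4.0: A3/E4 P5 -> G3/D4 P5 similar
  R3 @ bar4.0: E4 above D4
  R3 @ bar4.1: E4 above D4
  R3 @ bar4.2: E4 above D4
  R3 @ bar4.3: E4 above D4
  R4 @ bar5.0: B3/F4 TT untreated
  R4 @ bar6.0: G3/C4 P4 untreated
  R4 @ bar6.0: G3/F4 m7 untreated
  R2 @ bar7.0: G3/F4 m7 -> D3/D4 P8 similar
  R8 @ bar7.0: penult P8 not 3rd/6th
  R6 @ bar8.3: closes on M3

No (16 violations)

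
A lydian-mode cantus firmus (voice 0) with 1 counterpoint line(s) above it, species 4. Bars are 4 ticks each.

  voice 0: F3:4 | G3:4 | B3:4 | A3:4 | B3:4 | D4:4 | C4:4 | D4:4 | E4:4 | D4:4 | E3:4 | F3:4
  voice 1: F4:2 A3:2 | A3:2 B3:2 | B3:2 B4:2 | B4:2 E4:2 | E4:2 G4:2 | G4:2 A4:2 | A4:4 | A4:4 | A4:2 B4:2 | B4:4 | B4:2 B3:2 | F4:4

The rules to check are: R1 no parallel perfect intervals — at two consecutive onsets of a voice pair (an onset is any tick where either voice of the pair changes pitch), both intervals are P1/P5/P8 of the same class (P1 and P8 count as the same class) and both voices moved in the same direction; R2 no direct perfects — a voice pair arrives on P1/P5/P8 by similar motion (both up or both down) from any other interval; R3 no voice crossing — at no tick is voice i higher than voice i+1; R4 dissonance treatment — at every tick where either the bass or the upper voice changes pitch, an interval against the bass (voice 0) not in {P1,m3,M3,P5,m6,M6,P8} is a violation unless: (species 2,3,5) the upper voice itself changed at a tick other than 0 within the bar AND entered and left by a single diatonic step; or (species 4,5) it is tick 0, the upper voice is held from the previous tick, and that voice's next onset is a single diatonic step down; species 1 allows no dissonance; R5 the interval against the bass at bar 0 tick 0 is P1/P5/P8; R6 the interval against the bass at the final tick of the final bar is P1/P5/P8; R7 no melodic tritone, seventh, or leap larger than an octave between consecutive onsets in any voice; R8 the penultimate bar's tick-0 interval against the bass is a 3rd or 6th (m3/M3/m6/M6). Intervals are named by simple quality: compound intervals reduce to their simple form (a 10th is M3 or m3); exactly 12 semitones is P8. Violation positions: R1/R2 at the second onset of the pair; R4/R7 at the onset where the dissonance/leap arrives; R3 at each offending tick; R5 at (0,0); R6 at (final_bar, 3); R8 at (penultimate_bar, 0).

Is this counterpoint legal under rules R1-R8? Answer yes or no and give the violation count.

No (9 violations)

bar 0: v0=F3 v1=F4 (P8)
bar 1: v0=G3 v1=A3 (M2)
bar 2: v0=B3 v1=B3 (P1)
bar 3: v0=A3 v1=B4 (M2)
bar 4: v0=B3 v1=E4 (P4)
bar 5: v0=D4 v1=G4 (P4)
bar 6: v0=C4 v1=A4 (M6)
bar 7: v0=D4 v1=A4 (P5)
bar 8: v0=E4 v1=A4 (P4)
bar 9: v0=D4 v1=B4 (M6)
bar 10: v0=E3 v1=B4 (P5)
bar 11: v0=F3 v1=F4 (P8)
  R4 @ bar1.0: G3/A3 M2 untreated
  R4 @ bar3.0: A3/B4 M2 untreated
  R4 @ bar4.0: B3/E4 P4 untreated
  R4 @ bar5.0: D4/G4 P4 untreated
  R4 @ bar8.0: E4/A4 P4 untreated
  R7 @ bar10.0: D4->E3 leap 10st
  R8 @ bar10.0: penult P5 not 3rd/6th
  R2 @ bar11.0: E3/B3 P5 -> F3/F4 P8 similar
  R7 @ bar11.0: B3->F4 leap 6st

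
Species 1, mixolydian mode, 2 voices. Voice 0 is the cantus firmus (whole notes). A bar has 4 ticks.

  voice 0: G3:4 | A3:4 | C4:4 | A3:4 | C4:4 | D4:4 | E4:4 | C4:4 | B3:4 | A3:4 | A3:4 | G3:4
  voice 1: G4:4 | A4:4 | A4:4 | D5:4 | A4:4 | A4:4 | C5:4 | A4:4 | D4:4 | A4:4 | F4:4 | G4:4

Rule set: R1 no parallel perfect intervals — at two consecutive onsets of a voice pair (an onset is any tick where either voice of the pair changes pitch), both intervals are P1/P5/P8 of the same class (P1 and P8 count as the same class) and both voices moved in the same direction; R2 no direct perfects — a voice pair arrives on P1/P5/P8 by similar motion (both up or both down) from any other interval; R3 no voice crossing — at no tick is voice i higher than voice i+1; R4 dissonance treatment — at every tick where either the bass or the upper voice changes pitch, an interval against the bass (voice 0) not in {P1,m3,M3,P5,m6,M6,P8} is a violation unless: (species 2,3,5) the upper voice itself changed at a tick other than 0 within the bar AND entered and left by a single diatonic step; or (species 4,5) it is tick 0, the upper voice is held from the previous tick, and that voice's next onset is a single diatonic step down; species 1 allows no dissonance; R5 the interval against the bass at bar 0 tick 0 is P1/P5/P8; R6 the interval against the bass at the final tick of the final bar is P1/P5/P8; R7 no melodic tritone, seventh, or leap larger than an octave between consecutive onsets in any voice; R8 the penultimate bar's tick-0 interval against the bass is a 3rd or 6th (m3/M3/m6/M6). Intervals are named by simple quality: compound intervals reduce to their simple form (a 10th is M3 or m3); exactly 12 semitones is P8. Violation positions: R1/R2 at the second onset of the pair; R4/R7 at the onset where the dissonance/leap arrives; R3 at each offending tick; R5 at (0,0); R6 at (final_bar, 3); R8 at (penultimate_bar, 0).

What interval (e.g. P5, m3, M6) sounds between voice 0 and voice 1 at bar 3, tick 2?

voice 0=A3 voice 1=D5 -> P4

P4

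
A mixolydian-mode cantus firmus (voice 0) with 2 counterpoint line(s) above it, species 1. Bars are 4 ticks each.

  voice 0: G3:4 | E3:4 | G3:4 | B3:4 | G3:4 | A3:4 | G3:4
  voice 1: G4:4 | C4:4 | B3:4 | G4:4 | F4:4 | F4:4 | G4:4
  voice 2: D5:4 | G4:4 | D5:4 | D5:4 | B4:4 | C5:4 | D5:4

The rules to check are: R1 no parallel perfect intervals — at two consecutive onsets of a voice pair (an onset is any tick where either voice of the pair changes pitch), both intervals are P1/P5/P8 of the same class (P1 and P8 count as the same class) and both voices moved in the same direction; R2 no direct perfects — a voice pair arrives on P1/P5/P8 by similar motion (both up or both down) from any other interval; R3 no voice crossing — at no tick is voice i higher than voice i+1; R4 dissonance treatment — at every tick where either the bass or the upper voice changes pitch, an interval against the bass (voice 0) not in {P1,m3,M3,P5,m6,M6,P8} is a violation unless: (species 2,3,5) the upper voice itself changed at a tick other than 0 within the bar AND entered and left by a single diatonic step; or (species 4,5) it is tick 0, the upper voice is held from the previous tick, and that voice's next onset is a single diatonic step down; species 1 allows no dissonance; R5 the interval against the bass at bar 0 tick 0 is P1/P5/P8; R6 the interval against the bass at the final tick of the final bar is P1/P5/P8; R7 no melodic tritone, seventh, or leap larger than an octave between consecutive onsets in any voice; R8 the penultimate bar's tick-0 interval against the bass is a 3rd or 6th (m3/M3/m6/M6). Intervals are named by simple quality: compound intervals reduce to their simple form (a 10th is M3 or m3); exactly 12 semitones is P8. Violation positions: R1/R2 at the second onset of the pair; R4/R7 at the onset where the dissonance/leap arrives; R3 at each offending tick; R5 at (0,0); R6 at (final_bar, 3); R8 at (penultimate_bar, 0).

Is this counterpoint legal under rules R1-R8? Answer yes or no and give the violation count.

No (4 violations)

bar 0: v0=G3 v1=G4 v2=D5 (P5)
bar 1: v0=E3 v1=C4 v2=G4 (m3)
bar 2: v0=G3 v1=B3 v2=D5 (P5)
bar 3: v0=B3 v1=G4 v2=D5 (m3)
bar 4: v0=G3 v1=F4 v2=B4 (M3)
bar 5: v0=A3 v1=F4 v2=C5 (m3)
bar 6: v0=G3 v1=G4 v2=D5 (P5)
  R1 @ bar1.0: G4/D5 P5 -> C4/G4 P5 similar
  R2 @ bar2.0: E3/G4 m3 -> G3/D5 P5 similar
  R4 @ bar4.0: G3/F4 m7 untreated
  R1 @ bar6.0: F4/C5 P5 -> G4/D5 P5 similar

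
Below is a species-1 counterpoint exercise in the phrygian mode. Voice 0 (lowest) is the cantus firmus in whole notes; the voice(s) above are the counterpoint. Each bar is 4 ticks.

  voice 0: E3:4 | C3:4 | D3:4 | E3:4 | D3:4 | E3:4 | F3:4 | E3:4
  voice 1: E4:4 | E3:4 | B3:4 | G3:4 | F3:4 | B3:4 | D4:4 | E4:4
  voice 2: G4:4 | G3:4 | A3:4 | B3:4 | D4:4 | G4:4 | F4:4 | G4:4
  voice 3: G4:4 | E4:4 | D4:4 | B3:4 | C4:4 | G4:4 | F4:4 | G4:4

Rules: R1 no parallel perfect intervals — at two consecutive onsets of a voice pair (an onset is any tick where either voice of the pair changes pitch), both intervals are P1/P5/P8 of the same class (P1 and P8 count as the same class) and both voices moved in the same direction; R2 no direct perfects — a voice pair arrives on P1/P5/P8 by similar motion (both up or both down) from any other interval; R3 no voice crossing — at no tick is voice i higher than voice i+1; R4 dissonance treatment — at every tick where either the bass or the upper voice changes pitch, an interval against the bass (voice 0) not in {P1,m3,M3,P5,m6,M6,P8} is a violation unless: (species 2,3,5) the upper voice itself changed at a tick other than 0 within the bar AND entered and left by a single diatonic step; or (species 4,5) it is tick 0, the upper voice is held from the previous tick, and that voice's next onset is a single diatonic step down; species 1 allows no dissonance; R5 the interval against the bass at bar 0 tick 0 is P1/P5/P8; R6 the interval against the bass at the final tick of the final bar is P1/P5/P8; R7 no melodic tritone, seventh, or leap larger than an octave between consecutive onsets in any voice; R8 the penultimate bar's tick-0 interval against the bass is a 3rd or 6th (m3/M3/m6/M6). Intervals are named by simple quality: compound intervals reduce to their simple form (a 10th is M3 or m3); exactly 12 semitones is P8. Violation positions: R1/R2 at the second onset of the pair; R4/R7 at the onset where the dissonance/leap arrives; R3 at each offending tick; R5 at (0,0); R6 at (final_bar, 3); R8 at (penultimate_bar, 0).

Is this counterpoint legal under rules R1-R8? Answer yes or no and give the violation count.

bar 0: v0=E3 v1=E4 v2=G4 v3=G4 (m3)
bar 1: v0=C3 v1=E3 v2=G3 v3=E4 (M3)
bar 2: v0=D3 v1=B3 v2=A3 v3=D4 (P8)
bar 3: v0=E3 v1=G3 v2=B3 v3=B3 (P5)
bar 4: v0=D3 v1=F3 v2=D4 v3=C4 (m7)
bar 5: v0=E3 v1=B3 v2=G4 v3=G4 (m3)
bar 6: v0=F3 v1=D4 v2=F4 v3=F4 (P8)
bar 7: v0=E3 v1=E4 v2=G4 v3=G4 (m3)
  R5 @ bar0.0: opens on m3
  R5 @ bar0.0: opens on m3
  R2 @ bar1.0: E3/G4 m3 -> C3/G3 P5 similar
  R2 @ bar1.0: E4/G4 m3 -> E3/E4 P8 similar
  R1 @ bar2.0: C3/G3 P5 -> D3/A3 P5 similar
  R3 @ bar2.0: B3 above A3
  R3 @ bar2.1: B3 above A3
  R3 @ bar2.2: B3 above A3
  R3 @ bar2.3: B3 above A3
  R1 @ bar3.0: D3/A3 P5 -> E3/B3 P5 similar
  R3 @ bar4.0: D4 above C4
  R4 @ bar4.0: D3/C4 m7 untreated
  R3 @ bar4.1: D4 above C4
  R3 @ bar4.2: D4 above C4
  R3 @ bar4.3: D4 above C4
  R2 @ bar5.0: D3/F3 m3 -> E3/B3 P5 similar
  R2 @ bar5.0: D4/C4 M2 -> G4/G4 P1 similar
  R7 @ bar5.0: F3->B3 leap 6st
  R1 @ bar6.0: G4/G4 P1 -> F4/F4 P1 similar
  R8 @ bar6.0: penult P8 not 3rd/6th
  R8 @ bar6.0: penult P8 not 3rd/6th
  R1 @ bar7.0: F4/F4 P1 -> G4/G4 P1 similar
  R6 @ bar7.3: closes on m3
  R6 @ bar7.3: closes on m3

No (24 violations)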